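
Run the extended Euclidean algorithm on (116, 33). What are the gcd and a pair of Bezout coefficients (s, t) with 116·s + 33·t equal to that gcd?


Euclidean algorithm on (116, 33) — divide until remainder is 0:
  116 = 3 · 33 + 17
  33 = 1 · 17 + 16
  17 = 1 · 16 + 1
  16 = 16 · 1 + 0
gcd(116, 33) = 1.
Track Bezout coefficients alongside the remainders: start with r₀ = 116 = a·1 + b·0 (s = 1, t = 0) and r₁ = 33 = a·0 + b·1 (s = 0, t = 1); each new remainder r_{k+1} = r_{k-1} − q_k·r_k inherits s_{k+1} = s_{k-1} − q_k·s_k, t_{k+1} = t_{k-1} − q_k·t_k, so r_k = a·s_k + b·t_k at every step:
  q = 3: r = 17, s = 1 − 3·0 = 1, t = 0 − 3·1 = -3  (check: 116·1 + 33·(-3) = 17)
  q = 1: r = 16, s = 0 − 1·1 = -1, t = 1 − 1·(-3) = 4  (check: 116·(-1) + 33·4 = 16)
  q = 1: r = 1, s = 1 − 1·(-1) = 2, t = -3 − 1·4 = -7  (check: 116·2 + 33·(-7) = 1)
The row with r = 1 (the gcd) gives the Bezout coefficients s = 2, t = -7.
Result: 116 · (2) + 33 · (-7) = 1.

gcd(116, 33) = 1; s = 2, t = -7 (check: 116·2 + 33·(-7) = 1).


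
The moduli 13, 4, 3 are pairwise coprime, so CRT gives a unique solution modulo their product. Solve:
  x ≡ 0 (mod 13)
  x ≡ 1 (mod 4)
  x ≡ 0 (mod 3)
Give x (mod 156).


Moduli 13, 4, 3 are pairwise coprime; by CRT there is a unique solution modulo M = 13 · 4 · 3 = 156.
Solve pairwise, accumulating the modulus:
  Start with x ≡ 0 (mod 13).
  Combine with x ≡ 1 (mod 4): since gcd(13, 4) = 1, we get a unique residue mod 52.
    Write x = 0 + 13·t and substitute into x ≡ 1 (mod 4): 13·t ≡ 1 − 0 = 1 (mod 4).
    Reduce coefficients mod 4: 1·t ≡ 1 (mod 4).
    So t ≡ 1 (mod 4).
    Then x = 0 + 13·1 = 13, valid modulo lcm(13, 4) = 52: x ≡ 13 (mod 52).
  Combine with x ≡ 0 (mod 3): since gcd(52, 3) = 1, we get a unique residue mod 156.
    Write x = 13 + 52·t and substitute into x ≡ 0 (mod 3): 52·t ≡ 0 − 13 = -13 (mod 3).
    Reduce coefficients mod 3: 1·t ≡ 2 (mod 3).
    So t ≡ 2 (mod 3).
    Then x = 13 + 52·2 = 117, valid modulo lcm(52, 3) = 156: x ≡ 117 (mod 156).
Verify: 117 mod 13 = 0 ✓, 117 mod 4 = 1 ✓, 117 mod 3 = 0 ✓.

x ≡ 117 (mod 156).


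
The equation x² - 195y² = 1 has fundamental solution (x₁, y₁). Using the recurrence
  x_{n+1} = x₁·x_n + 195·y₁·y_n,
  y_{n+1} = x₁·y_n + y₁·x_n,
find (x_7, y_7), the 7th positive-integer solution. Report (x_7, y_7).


Step 1: Find the fundamental solution (x₁, y₁) of x² - 195y² = 1.
  Expand √195 as a continued fraction. a₀ = ⌊√195⌋ = 13; iterate m_{k+1} = d_k·a_k − m_k, d_{k+1} = (195 − m_{k+1}²)/d_k, a_{k+1} = ⌊(a₀ + m_{k+1})/d_{k+1}⌋ (starting m₀ = 0, d₀ = 1), with convergents p_k = a_k·p_{k-1} + p_{k-2}, q_k = a_k·q_{k-1} + q_{k-2} (p₋₁ = 1, q₋₁ = 0):
  k = 0: a₀ = 13; p₀/q₀ = 13/1; p₀² − 195·q₀² = 169 − 195 = -26.
  k = 1: m = 13, d = 26, a = ⌊(13 + 13)/26⌋ = 1; p/q = (1·13 + 1)/(1·1 + 0) = 14/1; p² − 195·q² = 196 − 195 = 1.
  The first convergent with p² − 195·q² = 1 gives the fundamental solution (x₁, y₁) = (14, 1).
Step 2: Apply the recurrence (x_{n+1}, y_{n+1}) = (x₁x_n + 195y₁y_n, x₁y_n + y₁x_n) repeatedly.
  From (x_1, y_1) = (14, 1): x_2 = 14·14 + 195·1·1 = 391; y_2 = 14·1 + 1·14 = 28.
  From (x_2, y_2) = (391, 28): x_3 = 14·391 + 195·1·28 = 10934; y_3 = 14·28 + 1·391 = 783.
  From (x_3, y_3) = (10934, 783): x_4 = 14·10934 + 195·1·783 = 305761; y_4 = 14·783 + 1·10934 = 21896.
  From (x_4, y_4) = (305761, 21896): x_5 = 14·305761 + 195·1·21896 = 8550374; y_5 = 14·21896 + 1·305761 = 612305.
  From (x_5, y_5) = (8550374, 612305): x_6 = 14·8550374 + 195·1·612305 = 239104711; y_6 = 14·612305 + 1·8550374 = 17122644.
  From (x_6, y_6) = (239104711, 17122644): x_7 = 14·239104711 + 195·1·17122644 = 6686381534; y_7 = 14·17122644 + 1·239104711 = 478821727.
Step 3: Verify x_7² - 195·y_7² = 44707698018216193156 - 44707698018216193155 = 1 (should be 1). ✓

(x_1, y_1) = (14, 1); (x_7, y_7) = (6686381534, 478821727).


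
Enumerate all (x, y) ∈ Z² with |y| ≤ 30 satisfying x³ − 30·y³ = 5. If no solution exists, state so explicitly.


The equation is x³ - 30y³ = 5. For fixed y, x³ = 30·y³ + 5, so a solution requires the RHS to be a perfect cube.
Strategy: iterate y from -30 to 30, compute RHS = 30·y³ + 5, and check whether it is a (positive or negative) perfect cube.
Check small values of y:
  y = 0: RHS = 5 is not a perfect cube.
  y = 1: RHS = 35 is not a perfect cube.
  y = -1: RHS = -25 is not a perfect cube.
  y = 2: RHS = 245 is not a perfect cube.
  y = -2: RHS = -235 is not a perfect cube.
  y = 3: RHS = 815 is not a perfect cube.
  y = -3: RHS = -805 is not a perfect cube.
Continuing the search up to |y| = 30 finds no solutions either.
No (x, y) in the scanned range satisfies the equation.

No integer solutions with |y| ≤ 30.


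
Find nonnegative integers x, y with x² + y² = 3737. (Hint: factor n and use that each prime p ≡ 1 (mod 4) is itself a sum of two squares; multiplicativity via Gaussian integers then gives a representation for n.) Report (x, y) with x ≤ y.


Step 1: Factor n = 3737 = 37 · 101.
Step 2: Check the mod-4 condition on each prime factor: 37 ≡ 1 (mod 4), exponent 1; 101 ≡ 1 (mod 4), exponent 1.
All primes ≡ 3 (mod 4) appear to even exponent (or don't appear), so by the two-squares theorem n IS expressible as a sum of two squares.
Step 3: Build a representation. Here n = 37 · 101 is a product of primes ≡ 1 (mod 4). Each prime p ≡ 1 (mod 4) is itself a sum of two squares; find a² by testing p − a² for a perfect square:
  37: 37 − 1² = 36 = 6² ⇒ 37 = 1² + 6².
  101: 101 − 1² = 100 = 10² ⇒ 101 = 1² + 10².
  Combine using the Brahmagupta–Fibonacci identity (a² + b²)(c² + d²) = (ac − bd)² + (ad + bc)² = (ac + bd)² + (ad − bc)²:
  37 · 101 = 3737: from (1² + 6²)(1² + 10²), take (1·1 − 6·10, 1·10 + 6·1) = (1 − 60, 10 + 6) = (-59, 16); dropping signs (only squares matter) gives (59, 16); check 59² + 16² = 3481 + 256 = 3737 ✓.
Step 4: Order so x ≤ y and verify: 16² + 59² = 256 + 3481 = 3737 = n. ✓

n = 3737 = 16² + 59² (one valid representation with x ≤ y).


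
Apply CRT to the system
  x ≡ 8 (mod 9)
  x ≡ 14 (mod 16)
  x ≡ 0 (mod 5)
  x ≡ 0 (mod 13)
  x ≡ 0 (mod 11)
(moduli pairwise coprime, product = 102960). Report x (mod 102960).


Product of moduli M = 9 · 16 · 5 · 13 · 11 = 102960.
Merge one congruence at a time:
  Start: x ≡ 8 (mod 9).
  Combine with x ≡ 14 (mod 16); new modulus lcm = 144.
    Write x = 8 + 9·t and substitute into x ≡ 14 (mod 16): 9·t ≡ 14 − 8 = 6 (mod 16).
    The inverse of 9 mod 16 is 9 (since 9·9 = 81 = 5·16 + 1), so t ≡ 9·6 = 54 ≡ 6 (mod 16).
    Then x = 8 + 9·6 = 62, valid modulo lcm(9, 16) = 144: x ≡ 62 (mod 144).
  Combine with x ≡ 0 (mod 5); new modulus lcm = 720.
    Write x = 62 + 144·t and substitute into x ≡ 0 (mod 5): 144·t ≡ 0 − 62 = -62 (mod 5).
    Reduce coefficients mod 5: 4·t ≡ 3 (mod 5).
    The inverse of 4 mod 5 is 4 (since 4·4 = 16 = 3·5 + 1), so t ≡ 4·3 = 12 ≡ 2 (mod 5).
    Then x = 62 + 144·2 = 350, valid modulo lcm(144, 5) = 720: x ≡ 350 (mod 720).
  Combine with x ≡ 0 (mod 13); new modulus lcm = 9360.
    Write x = 350 + 720·t and substitute into x ≡ 0 (mod 13): 720·t ≡ 0 − 350 = -350 (mod 13).
    Reduce coefficients mod 13: 5·t ≡ 1 (mod 13).
    The inverse of 5 mod 13 is 8 (since 5·8 = 40 = 3·13 + 1), so t ≡ 8·1 = 8 ≡ 8 (mod 13).
    Then x = 350 + 720·8 = 6110, valid modulo lcm(720, 13) = 9360: x ≡ 6110 (mod 9360).
  Combine with x ≡ 0 (mod 11); new modulus lcm = 102960.
    Write x = 6110 + 9360·t and substitute into x ≡ 0 (mod 11): 9360·t ≡ 0 − 6110 = -6110 (mod 11).
    Reduce coefficients mod 11: 10·t ≡ 6 (mod 11).
    The inverse of 10 mod 11 is 10 (since 10·10 = 100 = 9·11 + 1), so t ≡ 10·6 = 60 ≡ 5 (mod 11).
    Then x = 6110 + 9360·5 = 52910, valid modulo lcm(9360, 11) = 102960: x ≡ 52910 (mod 102960).
Verify against each original: 52910 mod 9 = 8, 52910 mod 16 = 14, 52910 mod 5 = 0, 52910 mod 13 = 0, 52910 mod 11 = 0.

x ≡ 52910 (mod 102960).


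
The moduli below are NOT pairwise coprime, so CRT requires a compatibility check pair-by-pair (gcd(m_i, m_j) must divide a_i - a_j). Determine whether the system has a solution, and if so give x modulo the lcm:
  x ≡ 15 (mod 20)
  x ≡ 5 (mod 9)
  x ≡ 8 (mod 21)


Moduli 20, 9, 21 are not pairwise coprime, so CRT works modulo lcm(m_i) when all pairwise compatibility conditions hold.
Pairwise compatibility: gcd(m_i, m_j) must divide a_i - a_j for every pair.
Merge one congruence at a time:
  Start: x ≡ 15 (mod 20).
  Combine with x ≡ 5 (mod 9): gcd(20, 9) = 1; 5 - 15 = -10, which IS divisible by 1, so compatible.
    Write x = 15 + 20·t and substitute into x ≡ 5 (mod 9): 20·t ≡ 5 − 15 = -10 (mod 9).
    Reduce coefficients mod 9: 2·t ≡ 8 (mod 9).
    The inverse of 2 mod 9 is 5 (since 2·5 = 10 = 1·9 + 1), so t ≡ 5·8 = 40 ≡ 4 (mod 9).
    Then x = 15 + 20·4 = 95, valid modulo lcm(20, 9) = 180: x ≡ 95 (mod 180).
  Combine with x ≡ 8 (mod 21): gcd(180, 21) = 3; 8 - 95 = -87, which IS divisible by 3, so compatible.
    Write x = 95 + 180·t and substitute into x ≡ 8 (mod 21): 180·t ≡ 8 − 95 = -87 (mod 21).
    Divide the congruence (and modulus) by g = 3: 60·t ≡ -29 (mod 7).
    Reduce coefficients mod 7: 4·t ≡ 6 (mod 7).
    The inverse of 4 mod 7 is 2 (since 4·2 = 8 = 1·7 + 1), so t ≡ 2·6 = 12 ≡ 5 (mod 7).
    Then x = 95 + 180·5 = 995, valid modulo lcm(180, 21) = 1260: x ≡ 995 (mod 1260).
Verify: 995 mod 20 = 15, 995 mod 9 = 5, 995 mod 21 = 8.

x ≡ 995 (mod 1260).


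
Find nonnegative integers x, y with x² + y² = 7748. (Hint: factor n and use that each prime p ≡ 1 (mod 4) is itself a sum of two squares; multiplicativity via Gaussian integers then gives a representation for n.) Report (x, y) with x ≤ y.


Step 1: Factor n = 7748 = 2^2 · 13 · 149.
Step 2: Check the mod-4 condition on each prime factor: 2 = 2 (special); 13 ≡ 1 (mod 4), exponent 1; 149 ≡ 1 (mod 4), exponent 1.
All primes ≡ 3 (mod 4) appear to even exponent (or don't appear), so by the two-squares theorem n IS expressible as a sum of two squares.
Step 3: Build a representation. Group n = k² · m with k = 2 and m = 13 · 149 = 1937 (a product of primes ≡ 1 (mod 4)); a representation of m scales to one of n via (k·x)² + (k·y)² = k²(x² + y²). Each prime p ≡ 1 (mod 4) is itself a sum of two squares; find a² by testing p − a² for a perfect square:
  13: 13 − 1² = 12, 13 − 2² = 9 = 3² ⇒ 13 = 2² + 3².
  149: 149 − 1² = 148, 149 − 2² = 145, 149 − 3² = 140, 149 − 4² = 133, 149 − 5² = 124, 149 − 6² = 113, 149 − 7² = 100 = 10² ⇒ 149 = 7² + 10².
  Combine using the Brahmagupta–Fibonacci identity (a² + b²)(c² + d²) = (ac − bd)² + (ad + bc)² = (ac + bd)² + (ad − bc)²:
  13 · 149 = 1937: from (2² + 3²)(7² + 10²), take (2·7 − 3·10, 2·10 + 3·7) = (14 − 30, 20 + 21) = (-16, 41); dropping signs (only squares matter) gives (16, 41); check 16² + 41² = 256 + 1681 = 1937 ✓.
  Scale by k = 2: (2·16, 2·41) = (32, 82).
Step 4: Order so x ≤ y and verify: 32² + 82² = 1024 + 6724 = 7748 = n. ✓

n = 7748 = 32² + 82² (one valid representation with x ≤ y).


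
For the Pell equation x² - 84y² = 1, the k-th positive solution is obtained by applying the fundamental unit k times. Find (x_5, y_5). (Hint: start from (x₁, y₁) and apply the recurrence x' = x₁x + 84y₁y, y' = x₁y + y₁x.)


Step 1: Find the fundamental solution (x₁, y₁) of x² - 84y² = 1.
  Expand √84 as a continued fraction. a₀ = ⌊√84⌋ = 9; iterate m_{k+1} = d_k·a_k − m_k, d_{k+1} = (84 − m_{k+1}²)/d_k, a_{k+1} = ⌊(a₀ + m_{k+1})/d_{k+1}⌋ (starting m₀ = 0, d₀ = 1), with convergents p_k = a_k·p_{k-1} + p_{k-2}, q_k = a_k·q_{k-1} + q_{k-2} (p₋₁ = 1, q₋₁ = 0):
  k = 0: a₀ = 9; p₀/q₀ = 9/1; p₀² − 84·q₀² = 81 − 84 = -3.
  k = 1: m = 9, d = 3, a = ⌊(9 + 9)/3⌋ = 6; p/q = (6·9 + 1)/(6·1 + 0) = 55/6; p² − 84·q² = 3025 − 3024 = 1.
  The first convergent with p² − 84·q² = 1 gives the fundamental solution (x₁, y₁) = (55, 6).
Step 2: Apply the recurrence (x_{n+1}, y_{n+1}) = (x₁x_n + 84y₁y_n, x₁y_n + y₁x_n) repeatedly.
  From (x_1, y_1) = (55, 6): x_2 = 55·55 + 84·6·6 = 6049; y_2 = 55·6 + 6·55 = 660.
  From (x_2, y_2) = (6049, 660): x_3 = 55·6049 + 84·6·660 = 665335; y_3 = 55·660 + 6·6049 = 72594.
  From (x_3, y_3) = (665335, 72594): x_4 = 55·665335 + 84·6·72594 = 73180801; y_4 = 55·72594 + 6·665335 = 7984680.
  From (x_4, y_4) = (73180801, 7984680): x_5 = 55·73180801 + 84·6·7984680 = 8049222775; y_5 = 55·7984680 + 6·73180801 = 878242206.
Step 3: Verify x_5² - 84·y_5² = 64789987281578700625 - 64789987281578700624 = 1 (should be 1). ✓

(x_1, y_1) = (55, 6); (x_5, y_5) = (8049222775, 878242206).


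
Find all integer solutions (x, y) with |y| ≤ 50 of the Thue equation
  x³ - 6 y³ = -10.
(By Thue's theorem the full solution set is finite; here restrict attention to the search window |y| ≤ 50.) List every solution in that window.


The equation is x³ - 6y³ = -10. For fixed y, x³ = 6·y³ − 10, so a solution requires the RHS to be a perfect cube.
Strategy: iterate y from -50 to 50, compute RHS = 6·y³ − 10, and check whether it is a (positive or negative) perfect cube.
Check small values of y:
  y = 0: RHS = -10 is not a perfect cube.
  y = 1: RHS = -4 is not a perfect cube.
  y = -1: RHS = -16 is not a perfect cube.
  y = 2: RHS = 38 is not a perfect cube.
  y = -2: RHS = -58 is not a perfect cube.
  y = 3: RHS = 152 is not a perfect cube.
  y = -3: RHS = -172 is not a perfect cube.
Continuing the search up to |y| = 50 finds no solutions either.
No (x, y) in the scanned range satisfies the equation.

No integer solutions with |y| ≤ 50.


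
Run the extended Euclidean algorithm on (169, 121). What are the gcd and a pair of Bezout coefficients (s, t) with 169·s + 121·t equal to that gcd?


Euclidean algorithm on (169, 121) — divide until remainder is 0:
  169 = 1 · 121 + 48
  121 = 2 · 48 + 25
  48 = 1 · 25 + 23
  25 = 1 · 23 + 2
  23 = 11 · 2 + 1
  2 = 2 · 1 + 0
gcd(169, 121) = 1.
Track Bezout coefficients alongside the remainders: start with r₀ = 169 = a·1 + b·0 (s = 1, t = 0) and r₁ = 121 = a·0 + b·1 (s = 0, t = 1); each new remainder r_{k+1} = r_{k-1} − q_k·r_k inherits s_{k+1} = s_{k-1} − q_k·s_k, t_{k+1} = t_{k-1} − q_k·t_k, so r_k = a·s_k + b·t_k at every step:
  q = 1: r = 48, s = 1 − 1·0 = 1, t = 0 − 1·1 = -1  (check: 169·1 + 121·(-1) = 48)
  q = 2: r = 25, s = 0 − 2·1 = -2, t = 1 − 2·(-1) = 3  (check: 169·(-2) + 121·3 = 25)
  q = 1: r = 23, s = 1 − 1·(-2) = 3, t = -1 − 1·3 = -4  (check: 169·3 + 121·(-4) = 23)
  q = 1: r = 2, s = -2 − 1·3 = -5, t = 3 − 1·(-4) = 7  (check: 169·(-5) + 121·7 = 2)
  q = 11: r = 1, s = 3 − 11·(-5) = 58, t = -4 − 11·7 = -81  (check: 169·58 + 121·(-81) = 1)
The row with r = 1 (the gcd) gives the Bezout coefficients s = 58, t = -81.
Result: 169 · (58) + 121 · (-81) = 1.

gcd(169, 121) = 1; s = 58, t = -81 (check: 169·58 + 121·(-81) = 1).


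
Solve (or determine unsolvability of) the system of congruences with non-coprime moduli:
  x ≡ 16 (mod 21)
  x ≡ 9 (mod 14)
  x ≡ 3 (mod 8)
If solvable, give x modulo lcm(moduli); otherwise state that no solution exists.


Moduli 21, 14, 8 are not pairwise coprime, so CRT works modulo lcm(m_i) when all pairwise compatibility conditions hold.
Pairwise compatibility: gcd(m_i, m_j) must divide a_i - a_j for every pair.
Merge one congruence at a time:
  Start: x ≡ 16 (mod 21).
  Combine with x ≡ 9 (mod 14): gcd(21, 14) = 7; 9 - 16 = -7, which IS divisible by 7, so compatible.
    Write x = 16 + 21·t and substitute into x ≡ 9 (mod 14): 21·t ≡ 9 − 16 = -7 (mod 14).
    Divide the congruence (and modulus) by g = 7: 3·t ≡ -1 (mod 2).
    Reduce coefficients mod 2: 1·t ≡ 1 (mod 2).
    So t ≡ 1 (mod 2).
    Then x = 16 + 21·1 = 37, valid modulo lcm(21, 14) = 42: x ≡ 37 (mod 42).
  Combine with x ≡ 3 (mod 8): gcd(42, 8) = 2; 3 - 37 = -34, which IS divisible by 2, so compatible.
    Write x = 37 + 42·t and substitute into x ≡ 3 (mod 8): 42·t ≡ 3 − 37 = -34 (mod 8).
    Divide the congruence (and modulus) by g = 2: 21·t ≡ -17 (mod 4).
    Reduce coefficients mod 4: 1·t ≡ 3 (mod 4).
    So t ≡ 3 (mod 4).
    Then x = 37 + 42·3 = 163, valid modulo lcm(42, 8) = 168: x ≡ 163 (mod 168).
Verify: 163 mod 21 = 16, 163 mod 14 = 9, 163 mod 8 = 3.

x ≡ 163 (mod 168).


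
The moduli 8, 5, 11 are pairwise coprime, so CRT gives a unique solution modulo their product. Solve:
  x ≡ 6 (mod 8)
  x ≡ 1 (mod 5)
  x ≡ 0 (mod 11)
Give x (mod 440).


Moduli 8, 5, 11 are pairwise coprime; by CRT there is a unique solution modulo M = 8 · 5 · 11 = 440.
Solve pairwise, accumulating the modulus:
  Start with x ≡ 6 (mod 8).
  Combine with x ≡ 1 (mod 5): since gcd(8, 5) = 1, we get a unique residue mod 40.
    Write x = 6 + 8·t and substitute into x ≡ 1 (mod 5): 8·t ≡ 1 − 6 = -5 (mod 5).
    Reduce coefficients mod 5: 3·t ≡ 0 (mod 5).
    The inverse of 3 mod 5 is 2 (since 3·2 = 6 = 1·5 + 1), so t ≡ 2·0 = 0 ≡ 0 (mod 5).
    Then x = 6 + 8·0 = 6, valid modulo lcm(8, 5) = 40: x ≡ 6 (mod 40).
  Combine with x ≡ 0 (mod 11): since gcd(40, 11) = 1, we get a unique residue mod 440.
    Write x = 6 + 40·t and substitute into x ≡ 0 (mod 11): 40·t ≡ 0 − 6 = -6 (mod 11).
    Reduce coefficients mod 11: 7·t ≡ 5 (mod 11).
    The inverse of 7 mod 11 is 8 (since 7·8 = 56 = 5·11 + 1), so t ≡ 8·5 = 40 ≡ 7 (mod 11).
    Then x = 6 + 40·7 = 286, valid modulo lcm(40, 11) = 440: x ≡ 286 (mod 440).
Verify: 286 mod 8 = 6 ✓, 286 mod 5 = 1 ✓, 286 mod 11 = 0 ✓.

x ≡ 286 (mod 440).


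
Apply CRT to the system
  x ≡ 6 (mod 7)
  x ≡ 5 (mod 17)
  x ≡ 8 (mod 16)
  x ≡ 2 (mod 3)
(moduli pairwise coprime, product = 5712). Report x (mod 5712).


Product of moduli M = 7 · 17 · 16 · 3 = 5712.
Merge one congruence at a time:
  Start: x ≡ 6 (mod 7).
  Combine with x ≡ 5 (mod 17); new modulus lcm = 119.
    Write x = 6 + 7·t and substitute into x ≡ 5 (mod 17): 7·t ≡ 5 − 6 = -1 (mod 17).
    Reduce coefficients mod 17: 7·t ≡ 16 (mod 17).
    The inverse of 7 mod 17 is 5 (since 7·5 = 35 = 2·17 + 1), so t ≡ 5·16 = 80 ≡ 12 (mod 17).
    Then x = 6 + 7·12 = 90, valid modulo lcm(7, 17) = 119: x ≡ 90 (mod 119).
  Combine with x ≡ 8 (mod 16); new modulus lcm = 1904.
    Write x = 90 + 119·t and substitute into x ≡ 8 (mod 16): 119·t ≡ 8 − 90 = -82 (mod 16).
    Reduce coefficients mod 16: 7·t ≡ 14 (mod 16).
    The inverse of 7 mod 16 is 7 (since 7·7 = 49 = 3·16 + 1), so t ≡ 7·14 = 98 ≡ 2 (mod 16).
    Then x = 90 + 119·2 = 328, valid modulo lcm(119, 16) = 1904: x ≡ 328 (mod 1904).
  Combine with x ≡ 2 (mod 3); new modulus lcm = 5712.
    Write x = 328 + 1904·t and substitute into x ≡ 2 (mod 3): 1904·t ≡ 2 − 328 = -326 (mod 3).
    Reduce coefficients mod 3: 2·t ≡ 1 (mod 3).
    The inverse of 2 mod 3 is 2 (since 2·2 = 4 = 1·3 + 1), so t ≡ 2·1 = 2 ≡ 2 (mod 3).
    Then x = 328 + 1904·2 = 4136, valid modulo lcm(1904, 3) = 5712: x ≡ 4136 (mod 5712).
Verify against each original: 4136 mod 7 = 6, 4136 mod 17 = 5, 4136 mod 16 = 8, 4136 mod 3 = 2.

x ≡ 4136 (mod 5712).


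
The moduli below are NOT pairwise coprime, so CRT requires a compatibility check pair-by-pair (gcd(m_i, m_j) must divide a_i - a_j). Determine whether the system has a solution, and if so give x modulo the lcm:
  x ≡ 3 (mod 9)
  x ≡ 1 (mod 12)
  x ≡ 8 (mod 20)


Moduli 9, 12, 20 are not pairwise coprime, so CRT works modulo lcm(m_i) when all pairwise compatibility conditions hold.
Pairwise compatibility: gcd(m_i, m_j) must divide a_i - a_j for every pair.
Merge one congruence at a time:
  Start: x ≡ 3 (mod 9).
  Combine with x ≡ 1 (mod 12): gcd(9, 12) = 3, and 1 - 3 = -2 is NOT divisible by 3.
    ⇒ system is inconsistent (no integer solution).

No solution (the system is inconsistent).


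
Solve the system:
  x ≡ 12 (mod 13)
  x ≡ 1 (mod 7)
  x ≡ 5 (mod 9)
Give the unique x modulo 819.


Moduli 13, 7, 9 are pairwise coprime; by CRT there is a unique solution modulo M = 13 · 7 · 9 = 819.
Solve pairwise, accumulating the modulus:
  Start with x ≡ 12 (mod 13).
  Combine with x ≡ 1 (mod 7): since gcd(13, 7) = 1, we get a unique residue mod 91.
    Write x = 12 + 13·t and substitute into x ≡ 1 (mod 7): 13·t ≡ 1 − 12 = -11 (mod 7).
    Reduce coefficients mod 7: 6·t ≡ 3 (mod 7).
    The inverse of 6 mod 7 is 6 (since 6·6 = 36 = 5·7 + 1), so t ≡ 6·3 = 18 ≡ 4 (mod 7).
    Then x = 12 + 13·4 = 64, valid modulo lcm(13, 7) = 91: x ≡ 64 (mod 91).
  Combine with x ≡ 5 (mod 9): since gcd(91, 9) = 1, we get a unique residue mod 819.
    Write x = 64 + 91·t and substitute into x ≡ 5 (mod 9): 91·t ≡ 5 − 64 = -59 (mod 9).
    Reduce coefficients mod 9: 1·t ≡ 4 (mod 9).
    So t ≡ 4 (mod 9).
    Then x = 64 + 91·4 = 428, valid modulo lcm(91, 9) = 819: x ≡ 428 (mod 819).
Verify: 428 mod 13 = 12 ✓, 428 mod 7 = 1 ✓, 428 mod 9 = 5 ✓.

x ≡ 428 (mod 819).


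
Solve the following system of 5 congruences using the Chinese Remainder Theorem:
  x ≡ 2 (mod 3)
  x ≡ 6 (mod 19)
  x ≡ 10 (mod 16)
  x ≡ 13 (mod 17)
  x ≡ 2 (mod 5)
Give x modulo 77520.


Product of moduli M = 3 · 19 · 16 · 17 · 5 = 77520.
Merge one congruence at a time:
  Start: x ≡ 2 (mod 3).
  Combine with x ≡ 6 (mod 19); new modulus lcm = 57.
    Write x = 2 + 3·t and substitute into x ≡ 6 (mod 19): 3·t ≡ 6 − 2 = 4 (mod 19).
    The inverse of 3 mod 19 is 13 (since 3·13 = 39 = 2·19 + 1), so t ≡ 13·4 = 52 ≡ 14 (mod 19).
    Then x = 2 + 3·14 = 44, valid modulo lcm(3, 19) = 57: x ≡ 44 (mod 57).
  Combine with x ≡ 10 (mod 16); new modulus lcm = 912.
    Write x = 44 + 57·t and substitute into x ≡ 10 (mod 16): 57·t ≡ 10 − 44 = -34 (mod 16).
    Reduce coefficients mod 16: 9·t ≡ 14 (mod 16).
    The inverse of 9 mod 16 is 9 (since 9·9 = 81 = 5·16 + 1), so t ≡ 9·14 = 126 ≡ 14 (mod 16).
    Then x = 44 + 57·14 = 842, valid modulo lcm(57, 16) = 912: x ≡ 842 (mod 912).
  Combine with x ≡ 13 (mod 17); new modulus lcm = 15504.
    Write x = 842 + 912·t and substitute into x ≡ 13 (mod 17): 912·t ≡ 13 − 842 = -829 (mod 17).
    Reduce coefficients mod 17: 11·t ≡ 4 (mod 17).
    The inverse of 11 mod 17 is 14 (since 11·14 = 154 = 9·17 + 1), so t ≡ 14·4 = 56 ≡ 5 (mod 17).
    Then x = 842 + 912·5 = 5402, valid modulo lcm(912, 17) = 15504: x ≡ 5402 (mod 15504).
  Combine with x ≡ 2 (mod 5); new modulus lcm = 77520.
    Write x = 5402 + 15504·t and substitute into x ≡ 2 (mod 5): 15504·t ≡ 2 − 5402 = -5400 (mod 5).
    Reduce coefficients mod 5: 4·t ≡ 0 (mod 5).
    The inverse of 4 mod 5 is 4 (since 4·4 = 16 = 3·5 + 1), so t ≡ 4·0 = 0 ≡ 0 (mod 5).
    Then x = 5402 + 15504·0 = 5402, valid modulo lcm(15504, 5) = 77520: x ≡ 5402 (mod 77520).
Verify against each original: 5402 mod 3 = 2, 5402 mod 19 = 6, 5402 mod 16 = 10, 5402 mod 17 = 13, 5402 mod 5 = 2.

x ≡ 5402 (mod 77520).


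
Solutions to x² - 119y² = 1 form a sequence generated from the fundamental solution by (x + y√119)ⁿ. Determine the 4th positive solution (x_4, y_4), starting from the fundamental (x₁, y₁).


Step 1: Find the fundamental solution (x₁, y₁) of x² - 119y² = 1.
  Expand √119 as a continued fraction. a₀ = ⌊√119⌋ = 10; iterate m_{k+1} = d_k·a_k − m_k, d_{k+1} = (119 − m_{k+1}²)/d_k, a_{k+1} = ⌊(a₀ + m_{k+1})/d_{k+1}⌋ (starting m₀ = 0, d₀ = 1), with convergents p_k = a_k·p_{k-1} + p_{k-2}, q_k = a_k·q_{k-1} + q_{k-2} (p₋₁ = 1, q₋₁ = 0):
  k = 0: a₀ = 10; p₀/q₀ = 10/1; p₀² − 119·q₀² = 100 − 119 = -19.
  k = 1: m = 10, d = 19, a = ⌊(10 + 10)/19⌋ = 1; p/q = (1·10 + 1)/(1·1 + 0) = 11/1; p² − 119·q² = 121 − 119 = 2.
  k = 2: m = 9, d = 2, a = ⌊(10 + 9)/2⌋ = 9; p/q = (9·11 + 10)/(9·1 + 1) = 109/10; p² − 119·q² = 11881 − 11900 = -19.
  k = 3: m = 9, d = 19, a = ⌊(10 + 9)/19⌋ = 1; p/q = (1·109 + 11)/(1·10 + 1) = 120/11; p² − 119·q² = 14400 − 14399 = 1.
  The first convergent with p² − 119·q² = 1 gives the fundamental solution (x₁, y₁) = (120, 11).
Step 2: Apply the recurrence (x_{n+1}, y_{n+1}) = (x₁x_n + 119y₁y_n, x₁y_n + y₁x_n) repeatedly.
  From (x_1, y_1) = (120, 11): x_2 = 120·120 + 119·11·11 = 28799; y_2 = 120·11 + 11·120 = 2640.
  From (x_2, y_2) = (28799, 2640): x_3 = 120·28799 + 119·11·2640 = 6911640; y_3 = 120·2640 + 11·28799 = 633589.
  From (x_3, y_3) = (6911640, 633589): x_4 = 120·6911640 + 119·11·633589 = 1658764801; y_4 = 120·633589 + 11·6911640 = 152058720.
Step 3: Verify x_4² - 119·y_4² = 2751500665036569601 - 2751500665036569600 = 1 (should be 1). ✓

(x_1, y_1) = (120, 11); (x_4, y_4) = (1658764801, 152058720).


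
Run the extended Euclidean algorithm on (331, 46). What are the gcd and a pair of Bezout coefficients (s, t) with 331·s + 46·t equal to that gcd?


Euclidean algorithm on (331, 46) — divide until remainder is 0:
  331 = 7 · 46 + 9
  46 = 5 · 9 + 1
  9 = 9 · 1 + 0
gcd(331, 46) = 1.
Track Bezout coefficients alongside the remainders: start with r₀ = 331 = a·1 + b·0 (s = 1, t = 0) and r₁ = 46 = a·0 + b·1 (s = 0, t = 1); each new remainder r_{k+1} = r_{k-1} − q_k·r_k inherits s_{k+1} = s_{k-1} − q_k·s_k, t_{k+1} = t_{k-1} − q_k·t_k, so r_k = a·s_k + b·t_k at every step:
  q = 7: r = 9, s = 1 − 7·0 = 1, t = 0 − 7·1 = -7  (check: 331·1 + 46·(-7) = 9)
  q = 5: r = 1, s = 0 − 5·1 = -5, t = 1 − 5·(-7) = 36  (check: 331·(-5) + 46·36 = 1)
The row with r = 1 (the gcd) gives the Bezout coefficients s = -5, t = 36.
Result: 331 · (-5) + 46 · (36) = 1.

gcd(331, 46) = 1; s = -5, t = 36 (check: 331·(-5) + 46·36 = 1).


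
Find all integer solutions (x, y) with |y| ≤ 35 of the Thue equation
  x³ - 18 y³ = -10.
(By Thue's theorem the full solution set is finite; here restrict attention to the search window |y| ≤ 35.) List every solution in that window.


The equation is x³ - 18y³ = -10. For fixed y, x³ = 18·y³ − 10, so a solution requires the RHS to be a perfect cube.
Strategy: iterate y from -35 to 35, compute RHS = 18·y³ − 10, and check whether it is a (positive or negative) perfect cube.
Check small values of y:
  y = 0: RHS = -10 is not a perfect cube.
  y = 1: RHS = 8 = (2)³ ⇒ x = 2 works.
  y = -1: RHS = -28 is not a perfect cube.
  y = 2: RHS = 134 is not a perfect cube.
  y = -2: RHS = -154 is not a perfect cube.
  y = 3: RHS = 476 is not a perfect cube.
  y = -3: RHS = -496 is not a perfect cube.
Continuing the search up to |y| = 35 finds no further solutions beyond those listed.
Collected solutions: (2, 1).

Solutions (with |y| ≤ 35): (2, 1).


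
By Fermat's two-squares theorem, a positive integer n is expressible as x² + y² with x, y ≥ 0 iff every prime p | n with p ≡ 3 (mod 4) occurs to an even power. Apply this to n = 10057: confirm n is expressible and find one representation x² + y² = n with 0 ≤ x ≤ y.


Step 1: Factor n = 10057 = 89 · 113.
Step 2: Check the mod-4 condition on each prime factor: 89 ≡ 1 (mod 4), exponent 1; 113 ≡ 1 (mod 4), exponent 1.
All primes ≡ 3 (mod 4) appear to even exponent (or don't appear), so by the two-squares theorem n IS expressible as a sum of two squares.
Step 3: Build a representation. Here n = 89 · 113 is a product of primes ≡ 1 (mod 4). Each prime p ≡ 1 (mod 4) is itself a sum of two squares; find a² by testing p − a² for a perfect square:
  89: 89 − 1² = 88, 89 − 2² = 85, 89 − 3² = 80, 89 − 4² = 73, 89 − 5² = 64 = 8² ⇒ 89 = 5² + 8².
  113: 113 − 1² = 112, 113 − 2² = 109, 113 − 3² = 104, 113 − 4² = 97, 113 − 5² = 88, 113 − 6² = 77, 113 − 7² = 64 = 8² ⇒ 113 = 7² + 8².
  Combine using the Brahmagupta–Fibonacci identity (a² + b²)(c² + d²) = (ac − bd)² + (ad + bc)² = (ac + bd)² + (ad − bc)²:
  89 · 113 = 10057: from (5² + 8²)(7² + 8²), take (5·7 − 8·8, 5·8 + 8·7) = (35 − 64, 40 + 56) = (-29, 96); dropping signs (only squares matter) gives (29, 96); check 29² + 96² = 841 + 9216 = 10057 ✓.
Step 4: Order so x ≤ y and verify: 29² + 96² = 841 + 9216 = 10057 = n. ✓

n = 10057 = 29² + 96² (one valid representation with x ≤ y).


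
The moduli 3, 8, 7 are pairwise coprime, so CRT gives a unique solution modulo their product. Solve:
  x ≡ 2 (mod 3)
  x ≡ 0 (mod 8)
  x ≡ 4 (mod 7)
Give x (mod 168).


Moduli 3, 8, 7 are pairwise coprime; by CRT there is a unique solution modulo M = 3 · 8 · 7 = 168.
Solve pairwise, accumulating the modulus:
  Start with x ≡ 2 (mod 3).
  Combine with x ≡ 0 (mod 8): since gcd(3, 8) = 1, we get a unique residue mod 24.
    Write x = 2 + 3·t and substitute into x ≡ 0 (mod 8): 3·t ≡ 0 − 2 = -2 (mod 8).
    Reduce coefficients mod 8: 3·t ≡ 6 (mod 8).
    The inverse of 3 mod 8 is 3 (since 3·3 = 9 = 1·8 + 1), so t ≡ 3·6 = 18 ≡ 2 (mod 8).
    Then x = 2 + 3·2 = 8, valid modulo lcm(3, 8) = 24: x ≡ 8 (mod 24).
  Combine with x ≡ 4 (mod 7): since gcd(24, 7) = 1, we get a unique residue mod 168.
    Write x = 8 + 24·t and substitute into x ≡ 4 (mod 7): 24·t ≡ 4 − 8 = -4 (mod 7).
    Reduce coefficients mod 7: 3·t ≡ 3 (mod 7).
    The inverse of 3 mod 7 is 5 (since 3·5 = 15 = 2·7 + 1), so t ≡ 5·3 = 15 ≡ 1 (mod 7).
    Then x = 8 + 24·1 = 32, valid modulo lcm(24, 7) = 168: x ≡ 32 (mod 168).
Verify: 32 mod 3 = 2 ✓, 32 mod 8 = 0 ✓, 32 mod 7 = 4 ✓.

x ≡ 32 (mod 168).


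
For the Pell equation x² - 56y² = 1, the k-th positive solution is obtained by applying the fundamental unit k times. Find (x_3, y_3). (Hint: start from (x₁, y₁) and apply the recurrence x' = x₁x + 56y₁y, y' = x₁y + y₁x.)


Step 1: Find the fundamental solution (x₁, y₁) of x² - 56y² = 1.
  Expand √56 as a continued fraction. a₀ = ⌊√56⌋ = 7; iterate m_{k+1} = d_k·a_k − m_k, d_{k+1} = (56 − m_{k+1}²)/d_k, a_{k+1} = ⌊(a₀ + m_{k+1})/d_{k+1}⌋ (starting m₀ = 0, d₀ = 1), with convergents p_k = a_k·p_{k-1} + p_{k-2}, q_k = a_k·q_{k-1} + q_{k-2} (p₋₁ = 1, q₋₁ = 0):
  k = 0: a₀ = 7; p₀/q₀ = 7/1; p₀² − 56·q₀² = 49 − 56 = -7.
  k = 1: m = 7, d = 7, a = ⌊(7 + 7)/7⌋ = 2; p/q = (2·7 + 1)/(2·1 + 0) = 15/2; p² − 56·q² = 225 − 224 = 1.
  The first convergent with p² − 56·q² = 1 gives the fundamental solution (x₁, y₁) = (15, 2).
Step 2: Apply the recurrence (x_{n+1}, y_{n+1}) = (x₁x_n + 56y₁y_n, x₁y_n + y₁x_n) repeatedly.
  From (x_1, y_1) = (15, 2): x_2 = 15·15 + 56·2·2 = 449; y_2 = 15·2 + 2·15 = 60.
  From (x_2, y_2) = (449, 60): x_3 = 15·449 + 56·2·60 = 13455; y_3 = 15·60 + 2·449 = 1798.
Step 3: Verify x_3² - 56·y_3² = 181037025 - 181037024 = 1 (should be 1). ✓

(x_1, y_1) = (15, 2); (x_3, y_3) = (13455, 1798).


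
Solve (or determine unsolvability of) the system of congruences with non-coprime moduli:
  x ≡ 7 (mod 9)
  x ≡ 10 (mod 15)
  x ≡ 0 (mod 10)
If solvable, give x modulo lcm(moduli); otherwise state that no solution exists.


Moduli 9, 15, 10 are not pairwise coprime, so CRT works modulo lcm(m_i) when all pairwise compatibility conditions hold.
Pairwise compatibility: gcd(m_i, m_j) must divide a_i - a_j for every pair.
Merge one congruence at a time:
  Start: x ≡ 7 (mod 9).
  Combine with x ≡ 10 (mod 15): gcd(9, 15) = 3; 10 - 7 = 3, which IS divisible by 3, so compatible.
    Write x = 7 + 9·t and substitute into x ≡ 10 (mod 15): 9·t ≡ 10 − 7 = 3 (mod 15).
    Divide the congruence (and modulus) by g = 3: 3·t ≡ 1 (mod 5).
    The inverse of 3 mod 5 is 2 (since 3·2 = 6 = 1·5 + 1), so t ≡ 2·1 = 2 ≡ 2 (mod 5).
    Then x = 7 + 9·2 = 25, valid modulo lcm(9, 15) = 45: x ≡ 25 (mod 45).
  Combine with x ≡ 0 (mod 10): gcd(45, 10) = 5; 0 - 25 = -25, which IS divisible by 5, so compatible.
    Write x = 25 + 45·t and substitute into x ≡ 0 (mod 10): 45·t ≡ 0 − 25 = -25 (mod 10).
    Divide the congruence (and modulus) by g = 5: 9·t ≡ -5 (mod 2).
    Reduce coefficients mod 2: 1·t ≡ 1 (mod 2).
    So t ≡ 1 (mod 2).
    Then x = 25 + 45·1 = 70, valid modulo lcm(45, 10) = 90: x ≡ 70 (mod 90).
Verify: 70 mod 9 = 7, 70 mod 15 = 10, 70 mod 10 = 0.

x ≡ 70 (mod 90).


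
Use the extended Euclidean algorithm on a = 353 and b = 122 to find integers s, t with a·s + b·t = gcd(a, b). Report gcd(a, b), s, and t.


Euclidean algorithm on (353, 122) — divide until remainder is 0:
  353 = 2 · 122 + 109
  122 = 1 · 109 + 13
  109 = 8 · 13 + 5
  13 = 2 · 5 + 3
  5 = 1 · 3 + 2
  3 = 1 · 2 + 1
  2 = 2 · 1 + 0
gcd(353, 122) = 1.
Track Bezout coefficients alongside the remainders: start with r₀ = 353 = a·1 + b·0 (s = 1, t = 0) and r₁ = 122 = a·0 + b·1 (s = 0, t = 1); each new remainder r_{k+1} = r_{k-1} − q_k·r_k inherits s_{k+1} = s_{k-1} − q_k·s_k, t_{k+1} = t_{k-1} − q_k·t_k, so r_k = a·s_k + b·t_k at every step:
  q = 2: r = 109, s = 1 − 2·0 = 1, t = 0 − 2·1 = -2  (check: 353·1 + 122·(-2) = 109)
  q = 1: r = 13, s = 0 − 1·1 = -1, t = 1 − 1·(-2) = 3  (check: 353·(-1) + 122·3 = 13)
  q = 8: r = 5, s = 1 − 8·(-1) = 9, t = -2 − 8·3 = -26  (check: 353·9 + 122·(-26) = 5)
  q = 2: r = 3, s = -1 − 2·9 = -19, t = 3 − 2·(-26) = 55  (check: 353·(-19) + 122·55 = 3)
  q = 1: r = 2, s = 9 − 1·(-19) = 28, t = -26 − 1·55 = -81  (check: 353·28 + 122·(-81) = 2)
  q = 1: r = 1, s = -19 − 1·28 = -47, t = 55 − 1·(-81) = 136  (check: 353·(-47) + 122·136 = 1)
The row with r = 1 (the gcd) gives the Bezout coefficients s = -47, t = 136.
Result: 353 · (-47) + 122 · (136) = 1.

gcd(353, 122) = 1; s = -47, t = 136 (check: 353·(-47) + 122·136 = 1).


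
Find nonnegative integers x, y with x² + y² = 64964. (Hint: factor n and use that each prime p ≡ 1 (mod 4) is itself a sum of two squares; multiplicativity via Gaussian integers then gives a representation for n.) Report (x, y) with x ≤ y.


Step 1: Factor n = 64964 = 2^2 · 109 · 149.
Step 2: Check the mod-4 condition on each prime factor: 2 = 2 (special); 109 ≡ 1 (mod 4), exponent 1; 149 ≡ 1 (mod 4), exponent 1.
All primes ≡ 3 (mod 4) appear to even exponent (or don't appear), so by the two-squares theorem n IS expressible as a sum of two squares.
Step 3: Build a representation. Group n = k² · m with k = 2 and m = 109 · 149 = 16241 (a product of primes ≡ 1 (mod 4)); a representation of m scales to one of n via (k·x)² + (k·y)² = k²(x² + y²). Each prime p ≡ 1 (mod 4) is itself a sum of two squares; find a² by testing p − a² for a perfect square:
  109: 109 − 1² = 108, 109 − 2² = 105, 109 − 3² = 100 = 10² ⇒ 109 = 3² + 10².
  149: 149 − 1² = 148, 149 − 2² = 145, 149 − 3² = 140, 149 − 4² = 133, 149 − 5² = 124, 149 − 6² = 113, 149 − 7² = 100 = 10² ⇒ 149 = 7² + 10².
  Combine using the Brahmagupta–Fibonacci identity (a² + b²)(c² + d²) = (ac − bd)² + (ad + bc)² = (ac + bd)² + (ad − bc)²:
  109 · 149 = 16241: from (3² + 10²)(7² + 10²), take (3·7 − 10·10, 3·10 + 10·7) = (21 − 100, 30 + 70) = (-79, 100); dropping signs (only squares matter) gives (79, 100); check 79² + 100² = 6241 + 10000 = 16241 ✓.
  Scale by k = 2: (2·79, 2·100) = (158, 200).
Step 4: Order so x ≤ y and verify: 158² + 200² = 24964 + 40000 = 64964 = n. ✓

n = 64964 = 158² + 200² (one valid representation with x ≤ y).


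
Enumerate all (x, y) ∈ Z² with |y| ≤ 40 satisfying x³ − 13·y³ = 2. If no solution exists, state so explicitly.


The equation is x³ - 13y³ = 2. For fixed y, x³ = 13·y³ + 2, so a solution requires the RHS to be a perfect cube.
Strategy: iterate y from -40 to 40, compute RHS = 13·y³ + 2, and check whether it is a (positive or negative) perfect cube.
Check small values of y:
  y = 0: RHS = 2 is not a perfect cube.
  y = 1: RHS = 15 is not a perfect cube.
  y = -1: RHS = -11 is not a perfect cube.
  y = 2: RHS = 106 is not a perfect cube.
  y = -2: RHS = -102 is not a perfect cube.
  y = 3: RHS = 353 is not a perfect cube.
  y = -3: RHS = -349 is not a perfect cube.
Continuing the search up to |y| = 40 finds no solutions either.
No (x, y) in the scanned range satisfies the equation.

No integer solutions with |y| ≤ 40.


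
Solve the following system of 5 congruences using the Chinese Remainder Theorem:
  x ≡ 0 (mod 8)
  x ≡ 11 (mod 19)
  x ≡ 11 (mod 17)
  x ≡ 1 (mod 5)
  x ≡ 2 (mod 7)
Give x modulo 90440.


Product of moduli M = 8 · 19 · 17 · 5 · 7 = 90440.
Merge one congruence at a time:
  Start: x ≡ 0 (mod 8).
  Combine with x ≡ 11 (mod 19); new modulus lcm = 152.
    Write x = 0 + 8·t and substitute into x ≡ 11 (mod 19): 8·t ≡ 11 − 0 = 11 (mod 19).
    The inverse of 8 mod 19 is 12 (since 8·12 = 96 = 5·19 + 1), so t ≡ 12·11 = 132 ≡ 18 (mod 19).
    Then x = 0 + 8·18 = 144, valid modulo lcm(8, 19) = 152: x ≡ 144 (mod 152).
  Combine with x ≡ 11 (mod 17); new modulus lcm = 2584.
    Write x = 144 + 152·t and substitute into x ≡ 11 (mod 17): 152·t ≡ 11 − 144 = -133 (mod 17).
    Reduce coefficients mod 17: 16·t ≡ 3 (mod 17).
    The inverse of 16 mod 17 is 16 (since 16·16 = 256 = 15·17 + 1), so t ≡ 16·3 = 48 ≡ 14 (mod 17).
    Then x = 144 + 152·14 = 2272, valid modulo lcm(152, 17) = 2584: x ≡ 2272 (mod 2584).
  Combine with x ≡ 1 (mod 5); new modulus lcm = 12920.
    Write x = 2272 + 2584·t and substitute into x ≡ 1 (mod 5): 2584·t ≡ 1 − 2272 = -2271 (mod 5).
    Reduce coefficients mod 5: 4·t ≡ 4 (mod 5).
    The inverse of 4 mod 5 is 4 (since 4·4 = 16 = 3·5 + 1), so t ≡ 4·4 = 16 ≡ 1 (mod 5).
    Then x = 2272 + 2584·1 = 4856, valid modulo lcm(2584, 5) = 12920: x ≡ 4856 (mod 12920).
  Combine with x ≡ 2 (mod 7); new modulus lcm = 90440.
    Write x = 4856 + 12920·t and substitute into x ≡ 2 (mod 7): 12920·t ≡ 2 − 4856 = -4854 (mod 7).
    Reduce coefficients mod 7: 5·t ≡ 4 (mod 7).
    The inverse of 5 mod 7 is 3 (since 5·3 = 15 = 2·7 + 1), so t ≡ 3·4 = 12 ≡ 5 (mod 7).
    Then x = 4856 + 12920·5 = 69456, valid modulo lcm(12920, 7) = 90440: x ≡ 69456 (mod 90440).
Verify against each original: 69456 mod 8 = 0, 69456 mod 19 = 11, 69456 mod 17 = 11, 69456 mod 5 = 1, 69456 mod 7 = 2.

x ≡ 69456 (mod 90440).


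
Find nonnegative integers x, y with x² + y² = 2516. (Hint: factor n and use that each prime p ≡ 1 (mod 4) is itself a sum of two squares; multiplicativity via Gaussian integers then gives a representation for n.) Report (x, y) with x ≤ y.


Step 1: Factor n = 2516 = 2^2 · 17 · 37.
Step 2: Check the mod-4 condition on each prime factor: 2 = 2 (special); 17 ≡ 1 (mod 4), exponent 1; 37 ≡ 1 (mod 4), exponent 1.
All primes ≡ 3 (mod 4) appear to even exponent (or don't appear), so by the two-squares theorem n IS expressible as a sum of two squares.
Step 3: Build a representation. Group n = k² · m with k = 2 and m = 17 · 37 = 629 (a product of primes ≡ 1 (mod 4)); a representation of m scales to one of n via (k·x)² + (k·y)² = k²(x² + y²). Each prime p ≡ 1 (mod 4) is itself a sum of two squares; find a² by testing p − a² for a perfect square:
  17: 17 − 1² = 16 = 4² ⇒ 17 = 1² + 4².
  37: 37 − 1² = 36 = 6² ⇒ 37 = 1² + 6².
  Combine using the Brahmagupta–Fibonacci identity (a² + b²)(c² + d²) = (ac − bd)² + (ad + bc)² = (ac + bd)² + (ad − bc)²:
  17 · 37 = 629: from (1² + 4²)(1² + 6²), take (1·1 − 4·6, 1·6 + 4·1) = (1 − 24, 6 + 4) = (-23, 10); dropping signs (only squares matter) gives (23, 10); check 23² + 10² = 529 + 100 = 629 ✓.
  Scale by k = 2: (2·23, 2·10) = (46, 20).
Step 4: Order so x ≤ y and verify: 20² + 46² = 400 + 2116 = 2516 = n. ✓

n = 2516 = 20² + 46² (one valid representation with x ≤ y).


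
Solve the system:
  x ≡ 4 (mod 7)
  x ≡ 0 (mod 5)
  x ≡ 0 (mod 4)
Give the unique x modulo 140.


Moduli 7, 5, 4 are pairwise coprime; by CRT there is a unique solution modulo M = 7 · 5 · 4 = 140.
Solve pairwise, accumulating the modulus:
  Start with x ≡ 4 (mod 7).
  Combine with x ≡ 0 (mod 5): since gcd(7, 5) = 1, we get a unique residue mod 35.
    Write x = 4 + 7·t and substitute into x ≡ 0 (mod 5): 7·t ≡ 0 − 4 = -4 (mod 5).
    Reduce coefficients mod 5: 2·t ≡ 1 (mod 5).
    The inverse of 2 mod 5 is 3 (since 2·3 = 6 = 1·5 + 1), so t ≡ 3·1 = 3 ≡ 3 (mod 5).
    Then x = 4 + 7·3 = 25, valid modulo lcm(7, 5) = 35: x ≡ 25 (mod 35).
  Combine with x ≡ 0 (mod 4): since gcd(35, 4) = 1, we get a unique residue mod 140.
    Write x = 25 + 35·t and substitute into x ≡ 0 (mod 4): 35·t ≡ 0 − 25 = -25 (mod 4).
    Reduce coefficients mod 4: 3·t ≡ 3 (mod 4).
    The inverse of 3 mod 4 is 3 (since 3·3 = 9 = 2·4 + 1), so t ≡ 3·3 = 9 ≡ 1 (mod 4).
    Then x = 25 + 35·1 = 60, valid modulo lcm(35, 4) = 140: x ≡ 60 (mod 140).
Verify: 60 mod 7 = 4 ✓, 60 mod 5 = 0 ✓, 60 mod 4 = 0 ✓.

x ≡ 60 (mod 140).
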